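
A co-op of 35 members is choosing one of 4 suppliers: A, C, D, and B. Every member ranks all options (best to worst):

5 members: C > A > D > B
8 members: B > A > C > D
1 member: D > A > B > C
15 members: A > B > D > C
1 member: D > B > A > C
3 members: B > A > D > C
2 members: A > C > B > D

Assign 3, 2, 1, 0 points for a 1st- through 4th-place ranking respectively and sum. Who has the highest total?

A

A: 5·2 + 8·2 + 1·2 + 15·3 + 1·1 + 3·2 + 2·3 = 86
C: 5·3 + 8·1 + 1·0 + 15·0 + 1·0 + 3·0 + 2·2 = 27
D: 5·1 + 8·0 + 1·3 + 15·1 + 1·3 + 3·1 + 2·0 = 29
B: 5·0 + 8·3 + 1·1 + 15·2 + 1·2 + 3·3 + 2·1 = 68
A has the highest Borda score (86).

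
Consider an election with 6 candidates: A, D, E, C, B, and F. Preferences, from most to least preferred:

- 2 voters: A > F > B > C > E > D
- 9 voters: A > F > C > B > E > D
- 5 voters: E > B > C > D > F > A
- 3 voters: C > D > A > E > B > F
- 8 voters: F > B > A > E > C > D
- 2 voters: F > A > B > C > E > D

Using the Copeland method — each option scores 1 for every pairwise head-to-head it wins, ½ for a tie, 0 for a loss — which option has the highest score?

A: beats D, E, C, and B; loses to F → score 4.
D: loses to A, E, C, B, and F → score 0.
E: beats D; loses to A, C, B, and F → score 1.
C: beats D and E; loses to A, B, and F → score 2.
B: beats D, E, and C; loses to A and F → score 3.
F: beats A, D, E, C, and B → score 5.
F has the best pairwise record.

F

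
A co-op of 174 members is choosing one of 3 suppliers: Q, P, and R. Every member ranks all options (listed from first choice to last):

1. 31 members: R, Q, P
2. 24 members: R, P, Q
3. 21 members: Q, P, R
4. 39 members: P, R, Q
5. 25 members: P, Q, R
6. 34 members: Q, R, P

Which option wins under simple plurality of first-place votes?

First-place votes: Q 55, P 64, R 55.
P has the most first-place votes.

P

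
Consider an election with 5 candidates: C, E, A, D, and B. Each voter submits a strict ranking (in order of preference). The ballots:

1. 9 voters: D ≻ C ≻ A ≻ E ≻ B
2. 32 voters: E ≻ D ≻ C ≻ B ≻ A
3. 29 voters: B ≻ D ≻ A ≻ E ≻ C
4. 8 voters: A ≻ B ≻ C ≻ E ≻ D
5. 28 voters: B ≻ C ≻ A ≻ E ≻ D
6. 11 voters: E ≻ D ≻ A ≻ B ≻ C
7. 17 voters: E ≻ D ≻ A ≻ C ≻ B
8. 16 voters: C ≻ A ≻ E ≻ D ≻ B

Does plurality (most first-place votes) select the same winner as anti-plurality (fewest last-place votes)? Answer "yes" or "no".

Plurality — first-place votes: C 16, E 60, A 8, D 9, B 57. Winner: E.
Anti-plurality — last-place votes: C 40, E 0, A 32, D 36, B 42. Winner: E.
The two methods agree.

yes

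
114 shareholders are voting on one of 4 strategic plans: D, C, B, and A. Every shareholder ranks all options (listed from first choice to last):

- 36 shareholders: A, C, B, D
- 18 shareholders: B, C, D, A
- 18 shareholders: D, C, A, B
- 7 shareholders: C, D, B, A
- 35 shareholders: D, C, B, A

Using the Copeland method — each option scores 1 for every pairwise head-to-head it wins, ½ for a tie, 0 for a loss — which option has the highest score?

C

D: beats B and A; loses to C → score 2.
C: beats D, B, and A → score 3.
B: beats A; loses to D and C → score 1.
A: loses to D, C, and B → score 0.
C has the best pairwise record.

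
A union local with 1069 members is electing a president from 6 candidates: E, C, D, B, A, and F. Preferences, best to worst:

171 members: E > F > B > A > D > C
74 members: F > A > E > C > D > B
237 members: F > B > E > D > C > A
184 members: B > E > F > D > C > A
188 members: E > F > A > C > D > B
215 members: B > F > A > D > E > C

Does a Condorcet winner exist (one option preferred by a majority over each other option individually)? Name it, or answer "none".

Checking pairwise contests:
B beats E 636–433.
E beats C 1069–0.
E beats D 854–215.
F beats B 670–399.
E beats A 780–289.
E beats F 543–526.
Every option loses at least one head-to-head, so there is no Condorcet winner.

none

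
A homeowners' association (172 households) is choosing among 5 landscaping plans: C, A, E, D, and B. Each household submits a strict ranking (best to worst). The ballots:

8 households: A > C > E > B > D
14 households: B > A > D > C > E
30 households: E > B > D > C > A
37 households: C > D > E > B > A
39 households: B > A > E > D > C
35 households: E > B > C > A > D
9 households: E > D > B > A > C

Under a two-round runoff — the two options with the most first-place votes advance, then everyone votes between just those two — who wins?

E

Round 1 first-place votes: C 37, A 8, E 74, D 0, B 53.
E and B advance.
Runoff: E is preferred to B by 119 voters; B by 53.
E wins the runoff.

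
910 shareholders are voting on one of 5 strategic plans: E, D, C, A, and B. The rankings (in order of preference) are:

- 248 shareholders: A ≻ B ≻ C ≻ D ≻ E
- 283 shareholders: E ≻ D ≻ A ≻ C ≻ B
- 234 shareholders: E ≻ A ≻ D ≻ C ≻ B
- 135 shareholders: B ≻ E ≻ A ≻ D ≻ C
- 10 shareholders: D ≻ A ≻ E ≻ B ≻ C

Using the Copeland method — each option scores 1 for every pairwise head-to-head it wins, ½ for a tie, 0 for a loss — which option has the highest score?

E: beats D, C, A, and B → score 4.
D: beats C and B; loses to E and A → score 2.
C: beats B; loses to E, D, and A → score 1.
A: beats D, C, and B; loses to E → score 3.
B: loses to E, D, C, and A → score 0.
E has the best pairwise record.

E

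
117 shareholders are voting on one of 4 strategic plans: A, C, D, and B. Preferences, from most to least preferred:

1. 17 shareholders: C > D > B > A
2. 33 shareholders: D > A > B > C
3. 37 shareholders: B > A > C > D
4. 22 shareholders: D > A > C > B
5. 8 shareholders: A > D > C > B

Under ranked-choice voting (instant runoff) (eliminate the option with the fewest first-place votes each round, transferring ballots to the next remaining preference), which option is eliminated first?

Round 1: A 8, C 17, D 55, B 37. Eliminate A.

A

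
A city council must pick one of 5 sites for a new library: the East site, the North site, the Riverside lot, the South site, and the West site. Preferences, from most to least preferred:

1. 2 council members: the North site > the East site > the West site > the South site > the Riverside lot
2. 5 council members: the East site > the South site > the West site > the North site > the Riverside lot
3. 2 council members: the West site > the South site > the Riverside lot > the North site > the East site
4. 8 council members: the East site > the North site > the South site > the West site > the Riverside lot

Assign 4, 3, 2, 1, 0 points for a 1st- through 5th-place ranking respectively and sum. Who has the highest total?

the East site

the East site: 2·3 + 5·4 + 2·0 + 8·4 = 58
the North site: 2·4 + 5·1 + 2·1 + 8·3 = 39
the Riverside lot: 2·0 + 5·0 + 2·2 + 8·0 = 4
the South site: 2·1 + 5·3 + 2·3 + 8·2 = 39
the West site: 2·2 + 5·2 + 2·4 + 8·1 = 30
the East site has the highest Borda score (58).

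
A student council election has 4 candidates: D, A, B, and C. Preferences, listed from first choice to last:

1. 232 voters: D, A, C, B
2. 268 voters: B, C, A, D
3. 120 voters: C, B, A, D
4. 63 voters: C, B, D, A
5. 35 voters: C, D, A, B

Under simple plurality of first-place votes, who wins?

B

First-place votes: D 232, A 0, B 268, C 218.
B has the most first-place votes.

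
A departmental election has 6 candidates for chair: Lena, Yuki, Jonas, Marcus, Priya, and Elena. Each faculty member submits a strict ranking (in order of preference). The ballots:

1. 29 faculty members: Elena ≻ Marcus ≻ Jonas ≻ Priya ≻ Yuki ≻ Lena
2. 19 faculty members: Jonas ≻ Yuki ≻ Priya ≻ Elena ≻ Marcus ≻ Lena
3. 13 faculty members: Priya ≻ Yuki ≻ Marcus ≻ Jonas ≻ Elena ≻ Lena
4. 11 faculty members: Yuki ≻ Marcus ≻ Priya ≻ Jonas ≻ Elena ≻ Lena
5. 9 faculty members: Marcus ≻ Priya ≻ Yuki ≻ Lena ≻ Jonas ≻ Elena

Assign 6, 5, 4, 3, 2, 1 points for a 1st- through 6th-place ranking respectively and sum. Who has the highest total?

Lena: 29·1 + 19·1 + 13·1 + 11·1 + 9·3 = 99
Yuki: 29·2 + 19·5 + 13·5 + 11·6 + 9·4 = 320
Jonas: 29·4 + 19·6 + 13·3 + 11·3 + 9·2 = 320
Marcus: 29·5 + 19·2 + 13·4 + 11·5 + 9·6 = 344
Priya: 29·3 + 19·4 + 13·6 + 11·4 + 9·5 = 330
Elena: 29·6 + 19·3 + 13·2 + 11·2 + 9·1 = 288
Marcus has the highest Borda score (344).

Marcus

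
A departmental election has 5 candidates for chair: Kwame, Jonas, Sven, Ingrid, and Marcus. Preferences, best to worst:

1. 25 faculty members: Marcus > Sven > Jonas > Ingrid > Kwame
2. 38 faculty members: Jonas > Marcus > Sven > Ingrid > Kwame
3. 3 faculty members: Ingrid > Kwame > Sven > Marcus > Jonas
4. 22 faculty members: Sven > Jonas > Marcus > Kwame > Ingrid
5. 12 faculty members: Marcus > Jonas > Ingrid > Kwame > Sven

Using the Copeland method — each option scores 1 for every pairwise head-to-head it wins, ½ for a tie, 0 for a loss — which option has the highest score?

Jonas

Kwame: loses to Jonas, Sven, Ingrid, and Marcus → score 0.
Jonas: beats Kwame, Ingrid, and Marcus; ties Sven → score 3.5.
Sven: beats Kwame and Ingrid; ties Jonas; loses to Marcus → score 2.5.
Ingrid: beats Kwame; loses to Jonas, Sven, and Marcus → score 1.
Marcus: beats Kwame, Sven, and Ingrid; loses to Jonas → score 3.
Jonas has the best pairwise record.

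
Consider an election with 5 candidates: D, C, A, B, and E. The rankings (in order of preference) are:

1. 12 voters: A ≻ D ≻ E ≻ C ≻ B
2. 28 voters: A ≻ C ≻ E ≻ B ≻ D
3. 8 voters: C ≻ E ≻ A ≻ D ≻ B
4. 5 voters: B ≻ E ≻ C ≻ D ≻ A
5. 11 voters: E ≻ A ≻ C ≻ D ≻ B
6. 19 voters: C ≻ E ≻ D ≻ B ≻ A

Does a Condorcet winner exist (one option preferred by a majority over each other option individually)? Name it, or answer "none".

Checking pairwise contests:
C beats D 71–12.
A beats C 51–32.
E beats A 43–40.
D beats B 50–33.
C beats E 55–28.
Every option loses at least one head-to-head, so there is no Condorcet winner.

none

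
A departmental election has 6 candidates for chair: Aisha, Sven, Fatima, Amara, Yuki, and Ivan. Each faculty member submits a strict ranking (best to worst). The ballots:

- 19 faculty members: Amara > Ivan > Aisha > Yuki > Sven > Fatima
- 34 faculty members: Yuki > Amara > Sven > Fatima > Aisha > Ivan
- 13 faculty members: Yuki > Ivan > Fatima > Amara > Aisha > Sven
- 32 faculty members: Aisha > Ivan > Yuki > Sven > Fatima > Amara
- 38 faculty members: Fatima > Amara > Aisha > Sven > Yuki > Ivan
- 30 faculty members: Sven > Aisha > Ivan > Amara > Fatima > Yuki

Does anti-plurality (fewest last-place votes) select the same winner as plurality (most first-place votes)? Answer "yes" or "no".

no

Anti-plurality — last-place votes: Aisha 0, Sven 13, Fatima 19, Amara 32, Yuki 30, Ivan 72. Winner: Aisha.
Plurality — first-place votes: Aisha 32, Sven 30, Fatima 38, Amara 19, Yuki 47, Ivan 0. Winner: Yuki.
The two methods disagree.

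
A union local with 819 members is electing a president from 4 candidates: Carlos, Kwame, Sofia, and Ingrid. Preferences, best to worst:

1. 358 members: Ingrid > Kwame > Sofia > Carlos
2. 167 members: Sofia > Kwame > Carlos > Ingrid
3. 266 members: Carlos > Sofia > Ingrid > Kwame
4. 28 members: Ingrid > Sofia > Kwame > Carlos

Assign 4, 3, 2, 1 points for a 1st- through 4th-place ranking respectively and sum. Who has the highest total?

Carlos: 358·1 + 167·2 + 266·4 + 28·1 = 1784
Kwame: 358·3 + 167·3 + 266·1 + 28·2 = 1897
Sofia: 358·2 + 167·4 + 266·3 + 28·3 = 2266
Ingrid: 358·4 + 167·1 + 266·2 + 28·4 = 2243
Sofia has the highest Borda score (2266).

Sofia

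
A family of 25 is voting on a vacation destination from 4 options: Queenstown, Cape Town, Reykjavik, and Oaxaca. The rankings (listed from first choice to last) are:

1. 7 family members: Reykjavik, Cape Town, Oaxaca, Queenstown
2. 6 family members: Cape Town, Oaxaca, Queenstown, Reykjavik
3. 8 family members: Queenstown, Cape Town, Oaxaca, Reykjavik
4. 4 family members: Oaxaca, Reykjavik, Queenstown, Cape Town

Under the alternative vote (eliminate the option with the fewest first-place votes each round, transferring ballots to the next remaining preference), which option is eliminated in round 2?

Round 1: Queenstown 8, Cape Town 6, Reykjavik 7, Oaxaca 4. Eliminate Oaxaca.
Round 2: Queenstown 8, Cape Town 6, Reykjavik 11. Eliminate Cape Town.

Cape Town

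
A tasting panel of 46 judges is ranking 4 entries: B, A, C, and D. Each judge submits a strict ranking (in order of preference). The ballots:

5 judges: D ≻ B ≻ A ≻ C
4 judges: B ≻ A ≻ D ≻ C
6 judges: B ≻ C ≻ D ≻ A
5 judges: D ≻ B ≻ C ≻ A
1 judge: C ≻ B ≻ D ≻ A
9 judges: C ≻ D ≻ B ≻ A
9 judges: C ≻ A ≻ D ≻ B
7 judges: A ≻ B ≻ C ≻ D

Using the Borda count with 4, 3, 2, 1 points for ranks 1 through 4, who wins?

C

B: 5·3 + 4·4 + 6·4 + 5·3 + 1·3 + 9·2 + 9·1 + 7·3 = 121
A: 5·2 + 4·3 + 6·1 + 5·1 + 1·1 + 9·1 + 9·3 + 7·4 = 98
C: 5·1 + 4·1 + 6·3 + 5·2 + 1·4 + 9·4 + 9·4 + 7·2 = 127
D: 5·4 + 4·2 + 6·2 + 5·4 + 1·2 + 9·3 + 9·2 + 7·1 = 114
C has the highest Borda score (127).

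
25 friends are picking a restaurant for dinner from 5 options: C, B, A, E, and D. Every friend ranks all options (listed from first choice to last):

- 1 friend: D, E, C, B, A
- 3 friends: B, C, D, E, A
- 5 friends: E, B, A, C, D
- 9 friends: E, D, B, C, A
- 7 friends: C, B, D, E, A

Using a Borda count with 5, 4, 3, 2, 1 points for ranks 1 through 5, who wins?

E

C: 1·3 + 3·4 + 5·2 + 9·2 + 7·5 = 78
B: 1·2 + 3·5 + 5·4 + 9·3 + 7·4 = 92
A: 1·1 + 3·1 + 5·3 + 9·1 + 7·1 = 35
E: 1·4 + 3·2 + 5·5 + 9·5 + 7·2 = 94
D: 1·5 + 3·3 + 5·1 + 9·4 + 7·3 = 76
E has the highest Borda score (94).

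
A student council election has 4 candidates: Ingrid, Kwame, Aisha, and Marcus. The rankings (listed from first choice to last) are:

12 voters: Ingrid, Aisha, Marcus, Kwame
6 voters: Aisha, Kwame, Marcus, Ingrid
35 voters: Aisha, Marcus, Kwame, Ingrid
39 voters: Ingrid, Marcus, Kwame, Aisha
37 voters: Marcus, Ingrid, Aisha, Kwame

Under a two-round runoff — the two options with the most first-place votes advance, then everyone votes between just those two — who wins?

Ingrid

Round 1 first-place votes: Ingrid 51, Kwame 0, Aisha 41, Marcus 37.
Ingrid and Aisha advance.
Runoff: Ingrid is preferred to Aisha by 88 voters; Aisha by 41.
Ingrid wins the runoff.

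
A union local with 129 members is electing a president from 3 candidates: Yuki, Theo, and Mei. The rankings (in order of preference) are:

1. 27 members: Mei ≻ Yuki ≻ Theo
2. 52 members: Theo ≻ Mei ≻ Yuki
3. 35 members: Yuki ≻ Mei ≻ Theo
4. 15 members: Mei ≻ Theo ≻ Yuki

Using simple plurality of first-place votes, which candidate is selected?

Theo

First-place votes: Yuki 35, Theo 52, Mei 42.
Theo has the most first-place votes.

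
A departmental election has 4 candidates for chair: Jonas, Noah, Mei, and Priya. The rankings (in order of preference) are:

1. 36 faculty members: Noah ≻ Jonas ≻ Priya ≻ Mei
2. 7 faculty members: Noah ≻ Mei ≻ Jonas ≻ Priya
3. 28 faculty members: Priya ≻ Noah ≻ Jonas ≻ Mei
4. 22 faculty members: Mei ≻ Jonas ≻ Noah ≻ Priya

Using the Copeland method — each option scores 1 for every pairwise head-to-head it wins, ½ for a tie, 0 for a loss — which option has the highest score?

Noah

Jonas: beats Mei and Priya; loses to Noah → score 2.
Noah: beats Jonas, Mei, and Priya → score 3.
Mei: loses to Jonas, Noah, and Priya → score 0.
Priya: beats Mei; loses to Jonas and Noah → score 1.
Noah has the best pairwise record.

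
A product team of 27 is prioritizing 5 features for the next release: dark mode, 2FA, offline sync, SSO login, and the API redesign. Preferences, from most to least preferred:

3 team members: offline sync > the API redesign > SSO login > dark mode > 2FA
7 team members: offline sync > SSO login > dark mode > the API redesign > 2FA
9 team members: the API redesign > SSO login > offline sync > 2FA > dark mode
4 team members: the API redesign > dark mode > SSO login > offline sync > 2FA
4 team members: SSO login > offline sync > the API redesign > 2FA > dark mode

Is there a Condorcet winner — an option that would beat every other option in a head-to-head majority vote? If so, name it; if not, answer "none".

none

Checking pairwise contests:
offline sync beats dark mode 23–4.
dark mode beats 2FA 14–13.
SSO login beats offline sync 17–10.
the API redesign beats SSO login 16–11.
offline sync beats the API redesign 14–13.
Every option loses at least one head-to-head, so there is no Condorcet winner.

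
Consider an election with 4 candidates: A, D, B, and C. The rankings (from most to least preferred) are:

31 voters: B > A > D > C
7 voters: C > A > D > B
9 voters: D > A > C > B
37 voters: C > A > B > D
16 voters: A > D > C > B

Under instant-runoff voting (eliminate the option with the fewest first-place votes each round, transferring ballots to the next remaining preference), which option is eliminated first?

Round 1: A 16, D 9, B 31, C 44. Eliminate D.

D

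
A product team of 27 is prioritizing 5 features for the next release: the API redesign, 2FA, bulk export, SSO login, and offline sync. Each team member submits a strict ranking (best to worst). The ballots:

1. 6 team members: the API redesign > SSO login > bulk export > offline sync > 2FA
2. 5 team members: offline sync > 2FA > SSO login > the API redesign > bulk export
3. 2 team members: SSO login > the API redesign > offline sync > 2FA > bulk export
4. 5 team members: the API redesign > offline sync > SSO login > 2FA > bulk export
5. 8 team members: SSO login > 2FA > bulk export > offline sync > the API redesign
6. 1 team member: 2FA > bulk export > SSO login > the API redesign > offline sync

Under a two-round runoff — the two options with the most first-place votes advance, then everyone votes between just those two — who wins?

Round 1 first-place votes: the API redesign 11, 2FA 1, bulk export 0, SSO login 10, offline sync 5.
the API redesign and SSO login advance.
Runoff: the API redesign is preferred to SSO login by 11 voters; SSO login by 16.
SSO login wins the runoff.

SSO login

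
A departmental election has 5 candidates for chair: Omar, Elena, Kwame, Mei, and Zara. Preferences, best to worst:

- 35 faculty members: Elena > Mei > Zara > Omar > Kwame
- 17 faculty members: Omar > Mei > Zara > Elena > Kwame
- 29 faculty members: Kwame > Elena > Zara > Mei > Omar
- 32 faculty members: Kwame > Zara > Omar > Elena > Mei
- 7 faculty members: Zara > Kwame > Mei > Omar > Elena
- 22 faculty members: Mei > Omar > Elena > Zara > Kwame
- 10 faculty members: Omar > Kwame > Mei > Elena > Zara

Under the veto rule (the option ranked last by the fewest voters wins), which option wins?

Elena

Last-place votes: Omar 29, Elena 7, Kwame 74, Mei 32, Zara 10.
Elena is ranked last by the fewest voters, so Elena wins.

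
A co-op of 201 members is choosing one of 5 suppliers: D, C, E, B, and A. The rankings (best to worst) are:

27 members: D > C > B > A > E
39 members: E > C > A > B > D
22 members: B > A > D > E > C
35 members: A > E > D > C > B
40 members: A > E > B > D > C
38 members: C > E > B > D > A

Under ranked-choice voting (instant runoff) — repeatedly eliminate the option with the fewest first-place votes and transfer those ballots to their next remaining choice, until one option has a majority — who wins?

C

Round 1: D 27, C 38, E 39, B 22, A 75. Eliminate B.
Round 2: D 27, C 38, E 39, A 97. Eliminate D.
Round 3: C 65, E 39, A 97. Eliminate E.
Round 4: C 104, A 97. C has a majority.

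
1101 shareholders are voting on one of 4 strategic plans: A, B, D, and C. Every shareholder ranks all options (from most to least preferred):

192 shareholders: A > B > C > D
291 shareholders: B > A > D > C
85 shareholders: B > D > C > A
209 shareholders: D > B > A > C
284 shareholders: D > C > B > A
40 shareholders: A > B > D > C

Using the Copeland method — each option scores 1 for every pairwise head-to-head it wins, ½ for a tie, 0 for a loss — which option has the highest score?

A: beats C; loses to B and D → score 1.
B: beats A, D, and C → score 3.
D: beats A and C; loses to B → score 2.
C: loses to A, B, and D → score 0.
B has the best pairwise record.

B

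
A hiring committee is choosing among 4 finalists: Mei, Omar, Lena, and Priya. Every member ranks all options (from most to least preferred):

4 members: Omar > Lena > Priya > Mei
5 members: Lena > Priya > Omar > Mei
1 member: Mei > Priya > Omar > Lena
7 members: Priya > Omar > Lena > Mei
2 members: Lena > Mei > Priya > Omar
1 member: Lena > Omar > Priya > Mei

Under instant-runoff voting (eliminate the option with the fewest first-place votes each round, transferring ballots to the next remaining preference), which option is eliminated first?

Round 1: Mei 1, Omar 4, Lena 8, Priya 7. Eliminate Mei.

Mei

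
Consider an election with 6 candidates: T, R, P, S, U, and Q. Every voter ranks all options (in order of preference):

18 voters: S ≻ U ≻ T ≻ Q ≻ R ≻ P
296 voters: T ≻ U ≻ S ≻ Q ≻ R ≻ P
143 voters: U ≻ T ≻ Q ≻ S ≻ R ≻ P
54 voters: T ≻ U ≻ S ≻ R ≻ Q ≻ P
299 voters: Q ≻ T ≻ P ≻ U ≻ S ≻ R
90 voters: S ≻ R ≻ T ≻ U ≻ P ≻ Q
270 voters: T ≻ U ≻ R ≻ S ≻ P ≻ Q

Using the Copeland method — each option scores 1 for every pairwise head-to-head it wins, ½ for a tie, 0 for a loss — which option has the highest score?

T

T: beats R, P, S, U, and Q → score 5.
R: beats P; loses to T, S, U, and Q → score 1.
P: loses to T, R, S, U, and Q → score 0.
S: beats R, P, and Q; loses to T and U → score 3.
U: beats R, P, S, and Q; loses to T → score 4.
Q: beats R and P; loses to T, S, and U → score 2.
T has the best pairwise record.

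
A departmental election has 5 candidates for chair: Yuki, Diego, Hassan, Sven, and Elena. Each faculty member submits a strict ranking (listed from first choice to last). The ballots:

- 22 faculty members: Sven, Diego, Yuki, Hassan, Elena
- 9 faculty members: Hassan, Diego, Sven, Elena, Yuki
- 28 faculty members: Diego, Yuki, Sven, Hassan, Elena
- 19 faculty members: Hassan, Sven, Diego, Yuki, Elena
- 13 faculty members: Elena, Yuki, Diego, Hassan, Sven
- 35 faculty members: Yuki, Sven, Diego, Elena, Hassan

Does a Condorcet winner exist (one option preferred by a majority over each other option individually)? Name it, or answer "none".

Checking pairwise contests:
Diego beats Yuki 78–48.
Sven beats Diego 76–50.
Yuki beats Hassan 98–28.
Yuki beats Sven 76–50.
Yuki beats Elena 104–22.
Every option loses at least one head-to-head, so there is no Condorcet winner.

none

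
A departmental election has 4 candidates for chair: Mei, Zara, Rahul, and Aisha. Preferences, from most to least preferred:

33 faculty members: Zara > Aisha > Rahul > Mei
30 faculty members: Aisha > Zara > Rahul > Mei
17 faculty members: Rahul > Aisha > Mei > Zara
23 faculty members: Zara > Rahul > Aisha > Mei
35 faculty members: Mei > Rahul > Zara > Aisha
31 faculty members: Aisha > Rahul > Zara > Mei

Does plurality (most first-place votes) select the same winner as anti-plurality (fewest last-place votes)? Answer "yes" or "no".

Plurality — first-place votes: Mei 35, Zara 56, Rahul 17, Aisha 61. Winner: Aisha.
Anti-plurality — last-place votes: Mei 117, Zara 17, Rahul 0, Aisha 35. Winner: Rahul.
The two methods disagree.

no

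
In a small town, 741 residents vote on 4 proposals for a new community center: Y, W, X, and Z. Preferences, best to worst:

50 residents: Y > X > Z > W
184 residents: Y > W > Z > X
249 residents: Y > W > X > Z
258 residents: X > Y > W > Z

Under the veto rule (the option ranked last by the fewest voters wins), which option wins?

Last-place votes: Y 0, W 50, X 184, Z 507.
Y is ranked last by the fewest voters, so Y wins.

Y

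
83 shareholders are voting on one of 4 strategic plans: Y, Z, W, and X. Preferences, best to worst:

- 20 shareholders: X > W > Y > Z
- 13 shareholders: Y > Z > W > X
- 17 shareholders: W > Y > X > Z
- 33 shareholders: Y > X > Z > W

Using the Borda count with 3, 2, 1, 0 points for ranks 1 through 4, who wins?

Y: 20·1 + 13·3 + 17·2 + 33·3 = 192
Z: 20·0 + 13·2 + 17·0 + 33·1 = 59
W: 20·2 + 13·1 + 17·3 + 33·0 = 104
X: 20·3 + 13·0 + 17·1 + 33·2 = 143
Y has the highest Borda score (192).

Y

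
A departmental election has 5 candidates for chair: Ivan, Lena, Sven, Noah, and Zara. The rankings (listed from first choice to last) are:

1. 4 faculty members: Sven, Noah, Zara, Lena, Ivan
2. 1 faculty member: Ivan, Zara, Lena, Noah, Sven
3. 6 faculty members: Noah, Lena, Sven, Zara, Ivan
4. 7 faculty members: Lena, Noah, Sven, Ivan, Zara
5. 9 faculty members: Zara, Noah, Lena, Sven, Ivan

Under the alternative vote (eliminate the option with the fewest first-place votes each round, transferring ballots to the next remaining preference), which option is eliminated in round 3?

Round 1: Ivan 1, Lena 7, Sven 4, Noah 6, Zara 9. Eliminate Ivan.
Round 2: Lena 7, Sven 4, Noah 6, Zara 10. Eliminate Sven.
Round 3: Lena 7, Noah 10, Zara 10. Eliminate Lena.

Lena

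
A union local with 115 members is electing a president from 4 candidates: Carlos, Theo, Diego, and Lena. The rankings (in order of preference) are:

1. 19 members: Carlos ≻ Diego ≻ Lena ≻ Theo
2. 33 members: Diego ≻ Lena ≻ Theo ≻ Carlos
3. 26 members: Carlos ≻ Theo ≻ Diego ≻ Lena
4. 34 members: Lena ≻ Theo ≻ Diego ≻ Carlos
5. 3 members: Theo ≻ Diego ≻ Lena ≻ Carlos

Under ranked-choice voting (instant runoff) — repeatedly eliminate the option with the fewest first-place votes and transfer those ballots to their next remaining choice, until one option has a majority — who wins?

Diego

Round 1: Carlos 45, Theo 3, Diego 33, Lena 34. Eliminate Theo.
Round 2: Carlos 45, Diego 36, Lena 34. Eliminate Lena.
Round 3: Carlos 45, Diego 70. Diego has a majority.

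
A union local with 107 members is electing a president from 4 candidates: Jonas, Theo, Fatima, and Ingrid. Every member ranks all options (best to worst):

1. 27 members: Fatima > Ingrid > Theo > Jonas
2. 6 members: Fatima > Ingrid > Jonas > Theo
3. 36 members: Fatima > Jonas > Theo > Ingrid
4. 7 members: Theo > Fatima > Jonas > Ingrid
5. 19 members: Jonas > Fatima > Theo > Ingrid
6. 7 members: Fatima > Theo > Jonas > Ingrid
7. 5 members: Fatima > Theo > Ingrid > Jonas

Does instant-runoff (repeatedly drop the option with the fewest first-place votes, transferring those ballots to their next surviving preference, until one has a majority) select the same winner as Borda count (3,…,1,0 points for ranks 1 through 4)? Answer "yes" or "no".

Instant-runoff — R1 Jonas 19, Theo 7, Fatima 81, Ingrid 0 (Fatima winner). Winner: Fatima.
Borda — scores: Jonas 149, Theo 127, Fatima 295, Ingrid 71. Winner: Fatima.
The two methods agree.

yes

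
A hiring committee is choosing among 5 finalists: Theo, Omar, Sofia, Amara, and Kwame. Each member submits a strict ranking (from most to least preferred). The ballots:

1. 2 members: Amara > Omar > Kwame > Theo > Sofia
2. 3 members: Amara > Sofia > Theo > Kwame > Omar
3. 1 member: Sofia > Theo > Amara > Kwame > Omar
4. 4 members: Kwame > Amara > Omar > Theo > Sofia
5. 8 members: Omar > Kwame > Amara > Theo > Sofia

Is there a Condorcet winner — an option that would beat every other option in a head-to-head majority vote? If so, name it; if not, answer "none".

none

Checking pairwise contests:
Omar beats Theo 14–4.
Amara beats Omar 10–8.
Theo beats Sofia 14–4.
Kwame beats Amara 12–6.
Omar beats Kwame 10–8.
Every option loses at least one head-to-head, so there is no Condorcet winner.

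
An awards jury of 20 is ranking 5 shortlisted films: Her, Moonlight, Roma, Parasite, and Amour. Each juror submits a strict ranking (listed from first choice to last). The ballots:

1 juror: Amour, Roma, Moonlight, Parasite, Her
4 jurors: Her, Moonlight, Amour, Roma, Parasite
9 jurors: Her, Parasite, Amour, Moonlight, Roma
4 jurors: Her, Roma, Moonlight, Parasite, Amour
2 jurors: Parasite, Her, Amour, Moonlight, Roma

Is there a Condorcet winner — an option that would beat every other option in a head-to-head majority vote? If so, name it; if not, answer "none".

Her vs Moonlight: 19–1 for Her.
Her vs Roma: 19–1 for Her.
Her vs Parasite: 17–3 for Her.
Her vs Amour: 19–1 for Her.
Her beats every other option head-to-head.

Her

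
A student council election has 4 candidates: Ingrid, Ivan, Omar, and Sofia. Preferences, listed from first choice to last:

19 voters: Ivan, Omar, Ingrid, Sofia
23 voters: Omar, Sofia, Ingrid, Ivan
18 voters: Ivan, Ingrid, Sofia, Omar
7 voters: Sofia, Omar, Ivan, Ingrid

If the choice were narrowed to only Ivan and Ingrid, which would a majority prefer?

Voters preferring Ivan to Ingrid: 44; preferring Ingrid to Ivan: 23.
Ivan wins the head-to-head.

Ivan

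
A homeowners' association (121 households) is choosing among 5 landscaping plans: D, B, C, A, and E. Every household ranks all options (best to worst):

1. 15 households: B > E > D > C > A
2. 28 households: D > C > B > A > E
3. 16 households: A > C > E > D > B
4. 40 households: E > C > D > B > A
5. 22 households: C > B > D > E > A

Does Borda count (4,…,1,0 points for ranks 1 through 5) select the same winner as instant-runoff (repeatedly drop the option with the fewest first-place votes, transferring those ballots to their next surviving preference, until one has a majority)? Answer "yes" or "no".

yes

Borda — scores: D 282, B 222, C 355, A 92, E 259. Winner: C.
Instant-runoff — R1 D 28, B 15, C 22, A 16, E 40 (B out); R2 D 28, C 22, A 16, E 55 (A out); R3 D 28, C 38, E 55 (D out); R4 C 66, E 55 (C winner). Winner: C.
The two methods agree.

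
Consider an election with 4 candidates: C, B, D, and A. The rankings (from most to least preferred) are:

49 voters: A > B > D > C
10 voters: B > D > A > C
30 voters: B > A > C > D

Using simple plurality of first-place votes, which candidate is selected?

A

First-place votes: C 0, B 40, D 0, A 49.
A has the most first-place votes.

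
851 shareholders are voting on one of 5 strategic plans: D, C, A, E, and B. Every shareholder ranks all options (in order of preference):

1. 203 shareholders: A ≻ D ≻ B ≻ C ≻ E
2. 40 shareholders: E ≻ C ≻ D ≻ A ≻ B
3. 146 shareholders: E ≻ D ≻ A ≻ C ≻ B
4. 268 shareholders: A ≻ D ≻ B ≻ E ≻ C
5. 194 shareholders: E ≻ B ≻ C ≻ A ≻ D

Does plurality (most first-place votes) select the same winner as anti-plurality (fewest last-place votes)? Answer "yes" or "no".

Plurality — first-place votes: D 0, C 0, A 471, E 380, B 0. Winner: A.
Anti-plurality — last-place votes: D 194, C 268, A 0, E 203, B 186. Winner: A.
The two methods agree.

yes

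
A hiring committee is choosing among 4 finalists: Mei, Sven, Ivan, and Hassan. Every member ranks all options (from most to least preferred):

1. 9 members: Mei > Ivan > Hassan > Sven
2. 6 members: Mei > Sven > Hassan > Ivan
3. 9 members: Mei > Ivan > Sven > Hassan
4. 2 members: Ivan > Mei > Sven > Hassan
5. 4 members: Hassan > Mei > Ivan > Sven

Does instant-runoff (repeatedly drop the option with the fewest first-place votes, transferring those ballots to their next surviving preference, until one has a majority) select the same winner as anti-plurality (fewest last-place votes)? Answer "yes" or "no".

yes

Instant-runoff — R1 Mei 24, Sven 0, Ivan 2, Hassan 4 (Mei winner). Winner: Mei.
Anti-plurality — last-place votes: Mei 0, Sven 13, Ivan 6, Hassan 11. Winner: Mei.
The two methods agree.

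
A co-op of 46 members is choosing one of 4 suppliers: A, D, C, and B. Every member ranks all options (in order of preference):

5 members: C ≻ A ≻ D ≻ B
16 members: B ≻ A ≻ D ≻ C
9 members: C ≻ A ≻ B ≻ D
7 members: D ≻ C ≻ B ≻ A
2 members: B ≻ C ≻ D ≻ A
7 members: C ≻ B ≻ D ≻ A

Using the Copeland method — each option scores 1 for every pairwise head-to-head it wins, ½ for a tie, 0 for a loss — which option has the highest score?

C

A: beats D; loses to C and B → score 1.
D: ties C; loses to A and B → score 0.5.
C: beats A and B; ties D → score 2.5.
B: beats A and D; loses to C → score 2.
C has the best pairwise record.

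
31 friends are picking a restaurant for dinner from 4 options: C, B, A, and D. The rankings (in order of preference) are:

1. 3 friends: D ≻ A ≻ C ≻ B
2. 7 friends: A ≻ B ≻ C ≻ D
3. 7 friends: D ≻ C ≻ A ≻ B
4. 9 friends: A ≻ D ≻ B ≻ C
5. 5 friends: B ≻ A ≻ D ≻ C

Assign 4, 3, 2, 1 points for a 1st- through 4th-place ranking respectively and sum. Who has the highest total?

C: 3·2 + 7·2 + 7·3 + 9·1 + 5·1 = 55
B: 3·1 + 7·3 + 7·1 + 9·2 + 5·4 = 69
A: 3·3 + 7·4 + 7·2 + 9·4 + 5·3 = 102
D: 3·4 + 7·1 + 7·4 + 9·3 + 5·2 = 84
A has the highest Borda score (102).

A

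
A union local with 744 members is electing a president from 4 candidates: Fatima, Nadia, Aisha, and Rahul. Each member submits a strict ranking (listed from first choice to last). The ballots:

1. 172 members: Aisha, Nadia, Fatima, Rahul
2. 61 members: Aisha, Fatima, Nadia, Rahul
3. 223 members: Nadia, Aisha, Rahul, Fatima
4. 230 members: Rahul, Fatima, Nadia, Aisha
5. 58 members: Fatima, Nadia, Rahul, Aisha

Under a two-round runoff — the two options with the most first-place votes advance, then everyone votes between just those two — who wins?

Round 1 first-place votes: Fatima 58, Nadia 223, Aisha 233, Rahul 230.
Aisha and Rahul advance.
Runoff: Aisha is preferred to Rahul by 456 voters; Rahul by 288.
Aisha wins the runoff.

Aisha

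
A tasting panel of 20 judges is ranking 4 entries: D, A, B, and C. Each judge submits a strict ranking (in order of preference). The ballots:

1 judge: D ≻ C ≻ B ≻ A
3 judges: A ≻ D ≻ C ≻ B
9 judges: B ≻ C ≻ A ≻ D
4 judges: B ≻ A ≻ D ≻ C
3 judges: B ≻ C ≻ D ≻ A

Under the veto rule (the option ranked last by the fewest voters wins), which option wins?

Last-place votes: D 9, A 4, B 3, C 4.
B is ranked last by the fewest voters, so B wins.

B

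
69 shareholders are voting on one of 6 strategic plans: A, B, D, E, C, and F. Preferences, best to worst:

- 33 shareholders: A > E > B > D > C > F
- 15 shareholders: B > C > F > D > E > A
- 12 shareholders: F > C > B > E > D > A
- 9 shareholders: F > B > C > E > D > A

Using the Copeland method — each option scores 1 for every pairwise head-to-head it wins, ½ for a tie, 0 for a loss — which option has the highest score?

B

A: loses to B, D, E, C, and F → score 0.
B: beats A, D, E, C, and F → score 5.
D: beats A; loses to B, E, C, and F → score 1.
E: beats A and D; loses to B, C, and F → score 2.
C: beats A, D, E, and F; loses to B → score 4.
F: beats A, D, and E; loses to B and C → score 3.
B has the best pairwise record.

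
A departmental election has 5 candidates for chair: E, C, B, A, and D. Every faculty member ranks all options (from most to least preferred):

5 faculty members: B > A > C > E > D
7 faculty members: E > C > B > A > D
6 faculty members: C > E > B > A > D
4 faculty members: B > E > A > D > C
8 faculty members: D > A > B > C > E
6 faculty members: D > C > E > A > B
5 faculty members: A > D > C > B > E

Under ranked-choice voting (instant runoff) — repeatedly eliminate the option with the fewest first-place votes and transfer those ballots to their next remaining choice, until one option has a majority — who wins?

E

Round 1: E 7, C 6, B 9, A 5, D 14. Eliminate A.
Round 2: E 7, C 6, B 9, D 19. Eliminate C.
Round 3: E 13, B 9, D 19. Eliminate B.
Round 4: E 22, D 19. E has a majority.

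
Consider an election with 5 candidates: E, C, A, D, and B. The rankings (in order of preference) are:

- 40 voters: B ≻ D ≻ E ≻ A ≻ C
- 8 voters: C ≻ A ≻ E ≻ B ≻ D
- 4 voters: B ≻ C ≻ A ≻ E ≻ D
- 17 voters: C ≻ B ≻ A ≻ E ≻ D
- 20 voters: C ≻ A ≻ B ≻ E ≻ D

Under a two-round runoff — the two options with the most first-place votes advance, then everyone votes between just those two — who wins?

Round 1 first-place votes: E 0, C 45, A 0, D 0, B 44.
C and B advance.
Runoff: C is preferred to B by 45 voters; B by 44.
C wins the runoff.

C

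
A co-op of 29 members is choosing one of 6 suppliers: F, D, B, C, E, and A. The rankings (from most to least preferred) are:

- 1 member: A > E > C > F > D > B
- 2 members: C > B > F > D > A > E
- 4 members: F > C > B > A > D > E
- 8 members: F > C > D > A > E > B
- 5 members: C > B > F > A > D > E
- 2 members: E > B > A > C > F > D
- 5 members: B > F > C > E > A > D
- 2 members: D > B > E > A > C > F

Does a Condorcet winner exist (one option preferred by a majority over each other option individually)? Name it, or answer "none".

none

Checking pairwise contests:
B beats F 16–13.
F beats D 27–2.
C beats B 20–9.
F beats C 17–12.
F beats E 24–5.
F beats A 24–5.
Every option loses at least one head-to-head, so there is no Condorcet winner.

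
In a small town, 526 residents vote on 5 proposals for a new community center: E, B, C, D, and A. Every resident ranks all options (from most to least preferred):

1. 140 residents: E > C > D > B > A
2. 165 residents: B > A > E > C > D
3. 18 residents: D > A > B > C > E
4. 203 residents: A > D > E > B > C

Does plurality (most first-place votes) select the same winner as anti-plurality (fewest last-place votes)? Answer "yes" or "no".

Plurality — first-place votes: E 140, B 165, C 0, D 18, A 203. Winner: A.
Anti-plurality — last-place votes: E 18, B 0, C 203, D 165, A 140. Winner: B.
The two methods disagree.

no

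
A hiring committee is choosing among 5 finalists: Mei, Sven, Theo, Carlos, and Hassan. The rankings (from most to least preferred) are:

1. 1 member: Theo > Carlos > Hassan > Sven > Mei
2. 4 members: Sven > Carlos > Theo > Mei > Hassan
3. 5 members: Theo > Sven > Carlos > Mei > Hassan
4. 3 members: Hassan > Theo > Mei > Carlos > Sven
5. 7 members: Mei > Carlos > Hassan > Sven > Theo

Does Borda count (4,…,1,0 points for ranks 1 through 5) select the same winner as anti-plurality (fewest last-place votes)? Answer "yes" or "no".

yes

Borda — scores: Mei 43, Sven 39, Theo 41, Carlos 49, Hassan 28. Winner: Carlos.
Anti-plurality — last-place votes: Mei 1, Sven 3, Theo 7, Carlos 0, Hassan 9. Winner: Carlos.
The two methods agree.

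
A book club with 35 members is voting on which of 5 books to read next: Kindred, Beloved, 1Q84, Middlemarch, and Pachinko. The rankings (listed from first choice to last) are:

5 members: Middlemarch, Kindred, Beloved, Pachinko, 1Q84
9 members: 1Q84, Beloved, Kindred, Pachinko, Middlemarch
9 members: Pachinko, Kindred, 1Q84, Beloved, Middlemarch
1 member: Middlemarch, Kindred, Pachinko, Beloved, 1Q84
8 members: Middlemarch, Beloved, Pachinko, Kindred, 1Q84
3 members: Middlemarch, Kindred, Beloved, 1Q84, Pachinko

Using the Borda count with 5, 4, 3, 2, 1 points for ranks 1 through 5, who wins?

Kindred

Kindred: 5·4 + 9·3 + 9·4 + 1·4 + 8·2 + 3·4 = 115
Beloved: 5·3 + 9·4 + 9·2 + 1·2 + 8·4 + 3·3 = 112
1Q84: 5·1 + 9·5 + 9·3 + 1·1 + 8·1 + 3·2 = 92
Middlemarch: 5·5 + 9·1 + 9·1 + 1·5 + 8·5 + 3·5 = 103
Pachinko: 5·2 + 9·2 + 9·5 + 1·3 + 8·3 + 3·1 = 103
Kindred has the highest Borda score (115).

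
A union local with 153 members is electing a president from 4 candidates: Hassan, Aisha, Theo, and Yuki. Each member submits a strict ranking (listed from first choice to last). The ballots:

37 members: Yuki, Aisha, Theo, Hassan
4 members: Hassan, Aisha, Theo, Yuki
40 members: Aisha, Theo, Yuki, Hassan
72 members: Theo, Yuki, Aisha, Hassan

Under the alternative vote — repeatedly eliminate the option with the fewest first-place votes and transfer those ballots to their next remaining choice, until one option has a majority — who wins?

Round 1: Hassan 4, Aisha 40, Theo 72, Yuki 37. Eliminate Hassan.
Round 2: Aisha 44, Theo 72, Yuki 37. Eliminate Yuki.
Round 3: Aisha 81, Theo 72. Aisha has a majority.

Aisha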